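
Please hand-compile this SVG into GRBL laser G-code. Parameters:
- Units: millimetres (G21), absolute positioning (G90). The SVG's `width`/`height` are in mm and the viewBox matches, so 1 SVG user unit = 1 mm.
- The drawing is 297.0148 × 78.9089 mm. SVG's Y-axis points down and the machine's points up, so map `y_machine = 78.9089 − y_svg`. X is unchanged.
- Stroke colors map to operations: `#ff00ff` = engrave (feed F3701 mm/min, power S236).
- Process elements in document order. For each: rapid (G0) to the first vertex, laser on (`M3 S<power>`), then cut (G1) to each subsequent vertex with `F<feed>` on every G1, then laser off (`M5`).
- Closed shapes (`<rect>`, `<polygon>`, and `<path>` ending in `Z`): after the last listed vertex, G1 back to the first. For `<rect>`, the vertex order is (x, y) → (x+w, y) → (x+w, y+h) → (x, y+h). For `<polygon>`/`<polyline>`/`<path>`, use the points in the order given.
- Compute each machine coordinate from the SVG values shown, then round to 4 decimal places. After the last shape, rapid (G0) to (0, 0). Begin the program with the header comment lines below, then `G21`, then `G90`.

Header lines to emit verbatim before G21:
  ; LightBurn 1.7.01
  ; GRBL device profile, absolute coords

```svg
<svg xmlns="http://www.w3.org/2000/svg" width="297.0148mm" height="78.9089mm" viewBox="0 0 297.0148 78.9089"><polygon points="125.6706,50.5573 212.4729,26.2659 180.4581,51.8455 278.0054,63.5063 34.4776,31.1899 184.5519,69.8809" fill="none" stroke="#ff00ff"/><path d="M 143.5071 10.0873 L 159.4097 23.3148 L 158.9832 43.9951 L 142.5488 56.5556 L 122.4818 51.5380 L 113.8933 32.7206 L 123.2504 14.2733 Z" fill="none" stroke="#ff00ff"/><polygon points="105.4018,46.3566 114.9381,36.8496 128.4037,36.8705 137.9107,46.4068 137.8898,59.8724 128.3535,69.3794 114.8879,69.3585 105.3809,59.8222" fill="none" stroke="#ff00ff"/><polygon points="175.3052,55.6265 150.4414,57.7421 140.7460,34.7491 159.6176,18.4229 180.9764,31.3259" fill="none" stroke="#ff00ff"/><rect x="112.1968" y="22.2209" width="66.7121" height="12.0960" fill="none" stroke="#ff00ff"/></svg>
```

Since the viewBox matches the mm dimensions, user units are millimetres directly. The only transform is the Y-flip y_m = 78.9089 − y_svg.

Shape 1 is a closed polygon drawn with `<polygon>`. Its stroke #ff00ff means engrave at S236, F3701. After flipping Y the toolpath is (125.6706,28.3516) → (212.4729,52.6430) → (180.4581,27.0634) → (278.0054,15.4026) → (34.4776,47.7190) → (184.5519,9.0280) → (125.6706,28.3516), returning to the start.

Shape 2 is a regular polygon drawn with `<path>`. Its stroke #ff00ff means engrave at S236, F3701. After flipping Y the toolpath is (143.5071,68.8216) → (159.4097,55.5941) → (158.9832,34.9138) → (142.5488,22.3533) → (122.4818,27.3709) → (113.8933,46.1883) → (123.2504,64.6356) → (143.5071,68.8216), returning to the start.

Shape 3 is a regular polygon drawn with `<polygon>`. Its stroke #ff00ff means engrave at S236, F3701. After flipping Y the toolpath is (105.4018,32.5523) → (114.9381,42.0593) → (128.4037,42.0384) → (137.9107,32.5021) → (137.8898,19.0365) → (128.3535,9.5295) → (114.8879,9.5504) → (105.3809,19.0867) → (105.4018,32.5523), returning to the start.

Shape 4 is a regular polygon drawn with `<polygon>`. Its stroke #ff00ff means engrave at S236, F3701. After flipping Y the toolpath is (175.3052,23.2824) → (150.4414,21.1668) → (140.7460,44.1598) → (159.6176,60.4860) → (180.9764,47.5830) → (175.3052,23.2824), returning to the start.

Shape 5 is a rectangle drawn with `<rect>`. Its stroke #ff00ff means engrave at S236, F3701. After flipping Y the toolpath is (112.1968,56.6880) → (178.9089,56.6880) → (178.9089,44.5920) → (112.1968,44.5920) → (112.1968,56.6880), returning to the start.

; LightBurn 1.7.01
; GRBL device profile, absolute coords
G21
G90
G0 X125.6706 Y28.3516
M3 S236
G1 X212.4729 Y52.6430 F3701
G1 X180.4581 Y27.0634 F3701
G1 X278.0054 Y15.4026 F3701
G1 X34.4776 Y47.7190 F3701
G1 X184.5519 Y9.0280 F3701
G1 X125.6706 Y28.3516 F3701
M5
G0 X143.5071 Y68.8216
M3 S236
G1 X159.4097 Y55.5941 F3701
G1 X158.9832 Y34.9138 F3701
G1 X142.5488 Y22.3533 F3701
G1 X122.4818 Y27.3709 F3701
G1 X113.8933 Y46.1883 F3701
G1 X123.2504 Y64.6356 F3701
G1 X143.5071 Y68.8216 F3701
M5
G0 X105.4018 Y32.5523
M3 S236
G1 X114.9381 Y42.0593 F3701
G1 X128.4037 Y42.0384 F3701
G1 X137.9107 Y32.5021 F3701
G1 X137.8898 Y19.0365 F3701
G1 X128.3535 Y9.5295 F3701
G1 X114.8879 Y9.5504 F3701
G1 X105.3809 Y19.0867 F3701
G1 X105.4018 Y32.5523 F3701
M5
G0 X175.3052 Y23.2824
M3 S236
G1 X150.4414 Y21.1668 F3701
G1 X140.7460 Y44.1598 F3701
G1 X159.6176 Y60.4860 F3701
G1 X180.9764 Y47.5830 F3701
G1 X175.3052 Y23.2824 F3701
M5
G0 X112.1968 Y56.6880
M3 S236
G1 X178.9089 Y56.6880 F3701
G1 X178.9089 Y44.5920 F3701
G1 X112.1968 Y44.5920 F3701
G1 X112.1968 Y56.6880 F3701
M5
G0 X0.0000 Y0.0000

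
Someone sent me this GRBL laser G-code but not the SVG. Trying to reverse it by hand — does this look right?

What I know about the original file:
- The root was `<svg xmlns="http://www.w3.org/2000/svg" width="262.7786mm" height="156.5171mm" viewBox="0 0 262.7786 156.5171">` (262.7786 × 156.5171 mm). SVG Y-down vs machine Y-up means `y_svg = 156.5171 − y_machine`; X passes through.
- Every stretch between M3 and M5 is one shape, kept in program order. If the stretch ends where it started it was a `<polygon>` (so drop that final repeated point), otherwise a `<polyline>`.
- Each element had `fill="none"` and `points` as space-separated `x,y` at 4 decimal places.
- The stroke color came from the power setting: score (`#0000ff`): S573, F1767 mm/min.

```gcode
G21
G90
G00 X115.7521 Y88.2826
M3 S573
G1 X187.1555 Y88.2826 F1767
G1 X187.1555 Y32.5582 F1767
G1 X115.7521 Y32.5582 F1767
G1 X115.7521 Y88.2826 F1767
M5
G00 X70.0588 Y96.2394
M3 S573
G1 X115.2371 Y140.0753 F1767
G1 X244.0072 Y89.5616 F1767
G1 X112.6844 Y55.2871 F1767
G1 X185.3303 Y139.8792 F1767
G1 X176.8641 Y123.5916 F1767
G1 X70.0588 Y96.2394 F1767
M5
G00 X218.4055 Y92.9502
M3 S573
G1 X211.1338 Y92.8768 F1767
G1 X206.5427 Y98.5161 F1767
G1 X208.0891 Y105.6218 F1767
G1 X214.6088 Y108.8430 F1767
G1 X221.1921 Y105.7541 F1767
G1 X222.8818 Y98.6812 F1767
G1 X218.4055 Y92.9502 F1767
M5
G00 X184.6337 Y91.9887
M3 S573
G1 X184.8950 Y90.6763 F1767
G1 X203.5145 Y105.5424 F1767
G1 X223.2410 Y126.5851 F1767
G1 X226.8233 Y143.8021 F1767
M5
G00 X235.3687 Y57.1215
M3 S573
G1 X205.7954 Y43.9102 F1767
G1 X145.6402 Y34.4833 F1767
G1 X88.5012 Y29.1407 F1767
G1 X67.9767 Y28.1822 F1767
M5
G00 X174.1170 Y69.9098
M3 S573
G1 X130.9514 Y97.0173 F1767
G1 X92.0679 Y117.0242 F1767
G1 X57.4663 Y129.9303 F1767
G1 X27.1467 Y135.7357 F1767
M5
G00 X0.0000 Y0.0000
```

Machine Y-up, SVG Y-down with viewBox height 156.5171, so y_svg = 156.5171 − y_machine; X carries over. Every run uses S573, so all elements get stroke `#0000ff` (score).

Run 1: The run returns to its start, so emit a `<polygon>` with points (Y-flipped): 115.7521,68.2345 187.1555,68.2345 187.1555,123.9589 115.7521,123.9589.

Run 2: The run returns to its start, so emit a `<polygon>` with points (Y-flipped): 70.0588,60.2777 115.2371,16.4418 244.0072,66.9555 112.6844,101.2300 185.3303,16.6379 176.8641,32.9255.

Run 3: The run returns to its start, so emit a `<polygon>` with points (Y-flipped): 218.4055,63.5669 211.1338,63.6403 206.5427,58.0010 208.0891,50.8953 214.6088,47.6741 221.1921,50.7630 222.8818,57.8359.

Run 4: The run is open, so emit a `<polyline>` with points (Y-flipped): 184.6337,64.5284 184.8950,65.8408 203.5145,50.9747 223.2410,29.9320 226.8233,12.7150.

Run 5: The run is open, so emit a `<polyline>` with points (Y-flipped): 235.3687,99.3956 205.7954,112.6069 145.6402,122.0338 88.5012,127.3764 67.9767,128.3349.

Run 6: The run is open, so emit a `<polyline>` with points (Y-flipped): 174.1170,86.6073 130.9514,59.4998 92.0679,39.4929 57.4663,26.5868 27.1467,20.7814.

<svg xmlns="http://www.w3.org/2000/svg" width="262.7786mm" height="156.5171mm" viewBox="0 0 262.7786 156.5171">
  <polygon points="115.7521,68.2345 187.1555,68.2345 187.1555,123.9589 115.7521,123.9589" fill="none" stroke="#0000ff"/>
  <polygon points="70.0588,60.2777 115.2371,16.4418 244.0072,66.9555 112.6844,101.2300 185.3303,16.6379 176.8641,32.9255" fill="none" stroke="#0000ff"/>
  <polygon points="218.4055,63.5669 211.1338,63.6403 206.5427,58.0010 208.0891,50.8953 214.6088,47.6741 221.1921,50.7630 222.8818,57.8359" fill="none" stroke="#0000ff"/>
  <polyline points="184.6337,64.5284 184.8950,65.8408 203.5145,50.9747 223.2410,29.9320 226.8233,12.7150" fill="none" stroke="#0000ff"/>
  <polyline points="235.3687,99.3956 205.7954,112.6069 145.6402,122.0338 88.5012,127.3764 67.9767,128.3349" fill="none" stroke="#0000ff"/>
  <polyline points="174.1170,86.6073 130.9514,59.4998 92.0679,39.4929 57.4663,26.5868 27.1467,20.7814" fill="none" stroke="#0000ff"/>
</svg>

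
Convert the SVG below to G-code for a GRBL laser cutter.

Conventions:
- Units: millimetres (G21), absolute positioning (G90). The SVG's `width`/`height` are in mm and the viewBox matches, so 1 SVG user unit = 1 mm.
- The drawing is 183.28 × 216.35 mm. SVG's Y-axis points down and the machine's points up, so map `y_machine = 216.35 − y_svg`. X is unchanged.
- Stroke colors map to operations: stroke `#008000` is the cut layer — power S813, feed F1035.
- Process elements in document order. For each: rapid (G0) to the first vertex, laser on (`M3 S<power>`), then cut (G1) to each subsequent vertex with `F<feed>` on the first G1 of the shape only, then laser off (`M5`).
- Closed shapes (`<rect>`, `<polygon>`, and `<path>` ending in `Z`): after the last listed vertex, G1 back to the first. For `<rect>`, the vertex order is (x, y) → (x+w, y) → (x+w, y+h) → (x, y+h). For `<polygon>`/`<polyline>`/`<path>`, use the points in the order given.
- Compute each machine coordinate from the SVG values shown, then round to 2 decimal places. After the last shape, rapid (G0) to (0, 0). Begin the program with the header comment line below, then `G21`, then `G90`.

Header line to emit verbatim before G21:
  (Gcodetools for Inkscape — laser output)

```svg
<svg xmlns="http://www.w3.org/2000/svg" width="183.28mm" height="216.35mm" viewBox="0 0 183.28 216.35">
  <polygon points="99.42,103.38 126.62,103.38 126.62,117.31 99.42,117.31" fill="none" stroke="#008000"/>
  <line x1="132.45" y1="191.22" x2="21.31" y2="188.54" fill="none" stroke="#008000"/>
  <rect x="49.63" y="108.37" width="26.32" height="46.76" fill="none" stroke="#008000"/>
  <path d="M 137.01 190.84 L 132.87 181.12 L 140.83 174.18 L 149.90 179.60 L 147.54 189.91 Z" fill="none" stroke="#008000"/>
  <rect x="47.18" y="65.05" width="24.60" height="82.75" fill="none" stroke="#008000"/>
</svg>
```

(Gcodetools for Inkscape — laser output)
G21
G90
G0 X99.42 Y112.97
M3 S813
G1 X126.62 Y112.97 F1035
G1 X126.62 Y99.04
G1 X99.42 Y99.04
G1 X99.42 Y112.97
M5
G0 X132.45 Y25.13
M3 S813
G1 X21.31 Y27.81 F1035
M5
G0 X49.63 Y107.98
M3 S813
G1 X75.95 Y107.98 F1035
G1 X75.95 Y61.22
G1 X49.63 Y61.22
G1 X49.63 Y107.98
M5
G0 X137.01 Y25.51
M3 S813
G1 X132.87 Y35.23 F1035
G1 X140.83 Y42.17
G1 X149.90 Y36.75
G1 X147.54 Y26.44
G1 X137.01 Y25.51
M5
G0 X47.18 Y151.30
M3 S813
G1 X71.78 Y151.30 F1035
G1 X71.78 Y68.55
G1 X47.18 Y68.55
G1 X47.18 Y151.30
M5
G0 X0.00 Y0.00

Since the viewBox matches the mm dimensions, user units are millimetres directly. The only transform is the Y-flip y_m = 216.35 − y_svg.

Shape 1 is a rectangle drawn with `<polygon>`. Its stroke #008000 means cut at S813, F1035. After flipping Y the toolpath is (99.42,112.97) → (126.62,112.97) → (126.62,99.04) → (99.42,99.04) → (99.42,112.97), returning to the start.

Shape 2 is a line segment drawn with `<line>`. Its stroke #008000 means cut at S813, F1035. After flipping Y the toolpath is (132.45,25.13) → (21.31,27.81).

Shape 3 is a rectangle drawn with `<rect>`. Its stroke #008000 means cut at S813, F1035. After flipping Y the toolpath is (49.63,107.98) → (75.95,107.98) → (75.95,61.22) → (49.63,61.22) → (49.63,107.98), returning to the start.

Shape 4 is a regular polygon drawn with `<path>`. Its stroke #008000 means cut at S813, F1035. After flipping Y the toolpath is (137.01,25.51) → (132.87,35.23) → (140.83,42.17) → (149.90,36.75) → (147.54,26.44) → (137.01,25.51), returning to the start.

Shape 5 is a rectangle drawn with `<rect>`. Its stroke #008000 means cut at S813, F1035. After flipping Y the toolpath is (47.18,151.30) → (71.78,151.30) → (71.78,68.55) → (47.18,68.55) → (47.18,151.30), returning to the start.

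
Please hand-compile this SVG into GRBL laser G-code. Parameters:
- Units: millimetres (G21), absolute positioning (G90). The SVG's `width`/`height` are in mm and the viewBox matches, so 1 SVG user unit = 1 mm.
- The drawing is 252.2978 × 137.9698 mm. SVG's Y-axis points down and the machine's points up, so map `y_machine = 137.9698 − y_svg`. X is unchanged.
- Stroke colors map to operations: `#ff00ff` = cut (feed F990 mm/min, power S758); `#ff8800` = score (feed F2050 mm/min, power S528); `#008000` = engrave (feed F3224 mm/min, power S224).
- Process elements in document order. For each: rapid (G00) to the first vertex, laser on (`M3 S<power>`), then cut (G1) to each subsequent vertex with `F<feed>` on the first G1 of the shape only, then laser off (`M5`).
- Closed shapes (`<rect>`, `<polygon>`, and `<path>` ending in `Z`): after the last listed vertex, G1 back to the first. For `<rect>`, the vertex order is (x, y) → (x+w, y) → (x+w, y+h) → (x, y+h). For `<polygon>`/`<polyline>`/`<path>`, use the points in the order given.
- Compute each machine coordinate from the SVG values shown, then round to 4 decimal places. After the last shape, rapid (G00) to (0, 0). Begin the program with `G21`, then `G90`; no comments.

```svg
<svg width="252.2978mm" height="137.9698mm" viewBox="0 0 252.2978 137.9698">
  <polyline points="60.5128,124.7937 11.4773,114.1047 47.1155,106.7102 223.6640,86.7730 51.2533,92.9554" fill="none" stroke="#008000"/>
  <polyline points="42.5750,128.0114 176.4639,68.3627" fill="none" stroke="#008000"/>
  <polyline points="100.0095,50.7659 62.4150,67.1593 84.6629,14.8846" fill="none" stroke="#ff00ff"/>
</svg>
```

Since the viewBox matches the mm dimensions, user units are millimetres directly. The only transform is the Y-flip y_m = 137.9698 − y_svg.

Shape 1 is a open polyline drawn with `<polyline>`. Its stroke #008000 means engrave at S224, F3224. After flipping Y the toolpath is (60.5128,13.1761) → (11.4773,23.8651) → (47.1155,31.2596) → (223.6640,51.1968) → (51.2533,45.0144).

Shape 2 is a line segment drawn with `<polyline>`. Its stroke #008000 means engrave at S224, F3224. After flipping Y the toolpath is (42.5750,9.9584) → (176.4639,69.6071).

Shape 3 is a open polyline drawn with `<polyline>`. Its stroke #ff00ff means cut at S758, F990. After flipping Y the toolpath is (100.0095,87.2039) → (62.4150,70.8105) → (84.6629,123.0852).

G21
G90
G00 X60.5128 Y13.1761
M3 S224
G1 X11.4773 Y23.8651 F3224
G1 X47.1155 Y31.2596
G1 X223.6640 Y51.1968
G1 X51.2533 Y45.0144
M5
G00 X42.5750 Y9.9584
M3 S224
G1 X176.4639 Y69.6071 F3224
M5
G00 X100.0095 Y87.2039
M3 S758
G1 X62.4150 Y70.8105 F990
G1 X84.6629 Y123.0852
M5
G00 X0.0000 Y0.0000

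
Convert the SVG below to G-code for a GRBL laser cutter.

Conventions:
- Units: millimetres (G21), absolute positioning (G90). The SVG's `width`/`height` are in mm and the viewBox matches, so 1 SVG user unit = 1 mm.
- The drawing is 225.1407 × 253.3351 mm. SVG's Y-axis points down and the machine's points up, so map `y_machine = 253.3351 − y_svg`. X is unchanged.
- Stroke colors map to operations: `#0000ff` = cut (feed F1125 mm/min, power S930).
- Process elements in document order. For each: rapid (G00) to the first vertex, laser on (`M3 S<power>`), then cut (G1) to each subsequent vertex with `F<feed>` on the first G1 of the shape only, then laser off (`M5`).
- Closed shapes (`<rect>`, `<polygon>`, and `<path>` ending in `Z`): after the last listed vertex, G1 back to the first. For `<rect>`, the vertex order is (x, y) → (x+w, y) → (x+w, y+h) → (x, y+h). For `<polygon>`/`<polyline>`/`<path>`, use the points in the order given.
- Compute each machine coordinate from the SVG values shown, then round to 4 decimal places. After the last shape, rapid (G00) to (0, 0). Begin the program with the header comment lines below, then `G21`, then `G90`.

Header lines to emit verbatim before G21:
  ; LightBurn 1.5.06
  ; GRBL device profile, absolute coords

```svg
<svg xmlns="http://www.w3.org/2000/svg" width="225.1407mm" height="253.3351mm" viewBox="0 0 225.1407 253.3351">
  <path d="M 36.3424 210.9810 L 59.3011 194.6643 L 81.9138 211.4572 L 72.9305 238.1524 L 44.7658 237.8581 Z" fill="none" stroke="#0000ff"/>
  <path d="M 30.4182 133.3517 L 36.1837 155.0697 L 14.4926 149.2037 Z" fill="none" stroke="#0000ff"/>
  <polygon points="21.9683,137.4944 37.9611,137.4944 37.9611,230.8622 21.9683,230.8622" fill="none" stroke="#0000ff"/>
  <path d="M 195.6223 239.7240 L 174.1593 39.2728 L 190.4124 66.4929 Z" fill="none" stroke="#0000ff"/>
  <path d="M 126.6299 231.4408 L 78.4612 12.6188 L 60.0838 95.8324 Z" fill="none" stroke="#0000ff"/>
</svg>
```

Since the viewBox matches the mm dimensions, user units are millimetres directly. The only transform is the Y-flip y_m = 253.3351 − y_svg.

Shape 1 is a regular polygon drawn with `<path>`. Its stroke #0000ff means cut at S930, F1125. After flipping Y the toolpath is (36.3424,42.3541) → (59.3011,58.6708) → (81.9138,41.8779) → (72.9305,15.1827) → (44.7658,15.4770) → (36.3424,42.3541), returning to the start.

Shape 2 is a regular polygon drawn with `<path>`. Its stroke #0000ff means cut at S930, F1125. After flipping Y the toolpath is (30.4182,119.9834) → (36.1837,98.2654) → (14.4926,104.1314) → (30.4182,119.9834), returning to the start.

Shape 3 is a rectangle drawn with `<polygon>`. Its stroke #0000ff means cut at S930, F1125. After flipping Y the toolpath is (21.9683,115.8407) → (37.9611,115.8407) → (37.9611,22.4729) → (21.9683,22.4729) → (21.9683,115.8407), returning to the start.

Shape 4 is a closed polygon drawn with `<path>`. Its stroke #0000ff means cut at S930, F1125. After flipping Y the toolpath is (195.6223,13.6111) → (174.1593,214.0623) → (190.4124,186.8422) → (195.6223,13.6111), returning to the start.

Shape 5 is a closed polygon drawn with `<path>`. Its stroke #0000ff means cut at S930, F1125. After flipping Y the toolpath is (126.6299,21.8943) → (78.4612,240.7163) → (60.0838,157.5027) → (126.6299,21.8943), returning to the start.

; LightBurn 1.5.06
; GRBL device profile, absolute coords
G21
G90
G00 X36.3424 Y42.3541
M3 S930
G1 X59.3011 Y58.6708 F1125
G1 X81.9138 Y41.8779
G1 X72.9305 Y15.1827
G1 X44.7658 Y15.4770
G1 X36.3424 Y42.3541
M5
G00 X30.4182 Y119.9834
M3 S930
G1 X36.1837 Y98.2654 F1125
G1 X14.4926 Y104.1314
G1 X30.4182 Y119.9834
M5
G00 X21.9683 Y115.8407
M3 S930
G1 X37.9611 Y115.8407 F1125
G1 X37.9611 Y22.4729
G1 X21.9683 Y22.4729
G1 X21.9683 Y115.8407
M5
G00 X195.6223 Y13.6111
M3 S930
G1 X174.1593 Y214.0623 F1125
G1 X190.4124 Y186.8422
G1 X195.6223 Y13.6111
M5
G00 X126.6299 Y21.8943
M3 S930
G1 X78.4612 Y240.7163 F1125
G1 X60.0838 Y157.5027
G1 X126.6299 Y21.8943
M5
G00 X0.0000 Y0.0000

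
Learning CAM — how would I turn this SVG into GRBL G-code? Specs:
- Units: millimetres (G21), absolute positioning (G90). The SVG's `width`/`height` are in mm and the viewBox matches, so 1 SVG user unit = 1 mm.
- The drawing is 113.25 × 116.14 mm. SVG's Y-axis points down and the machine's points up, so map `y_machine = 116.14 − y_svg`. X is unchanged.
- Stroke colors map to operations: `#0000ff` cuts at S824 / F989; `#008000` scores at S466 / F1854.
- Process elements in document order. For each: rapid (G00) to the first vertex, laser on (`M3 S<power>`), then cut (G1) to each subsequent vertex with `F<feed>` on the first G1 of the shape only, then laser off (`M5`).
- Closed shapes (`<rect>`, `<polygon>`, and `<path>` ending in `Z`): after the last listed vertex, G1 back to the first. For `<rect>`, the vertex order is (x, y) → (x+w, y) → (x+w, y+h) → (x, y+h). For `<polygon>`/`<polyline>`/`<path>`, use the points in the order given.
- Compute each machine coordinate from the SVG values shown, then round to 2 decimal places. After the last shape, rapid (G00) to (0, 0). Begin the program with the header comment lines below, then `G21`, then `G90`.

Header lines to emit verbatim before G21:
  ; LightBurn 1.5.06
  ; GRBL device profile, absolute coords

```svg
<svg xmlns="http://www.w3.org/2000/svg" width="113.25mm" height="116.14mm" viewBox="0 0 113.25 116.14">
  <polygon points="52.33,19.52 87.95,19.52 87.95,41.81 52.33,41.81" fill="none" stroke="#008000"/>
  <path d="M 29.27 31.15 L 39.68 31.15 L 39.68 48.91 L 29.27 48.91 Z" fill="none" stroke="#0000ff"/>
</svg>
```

; LightBurn 1.5.06
; GRBL device profile, absolute coords
G21
G90
G00 X52.33 Y96.62
M3 S466
G1 X87.95 Y96.62 F1854
G1 X87.95 Y74.33
G1 X52.33 Y74.33
G1 X52.33 Y96.62
M5
G00 X29.27 Y84.99
M3 S824
G1 X39.68 Y84.99 F989
G1 X39.68 Y67.23
G1 X29.27 Y67.23
G1 X29.27 Y84.99
M5
G00 X0.00 Y0.00

viewBox `0 0 113.25 116.14` with mm width/height → 1 unit = 1 mm. Flip: y_m = 116.14 − y_svg.

**Shape 1** — `<polygon>` rectangle, stroke `#008000` → score (S466, F1854). Machine vertices: (52.33,96.62) → (87.95,96.62) → (87.95,74.33) → (52.33,74.33) → (52.33,96.62). Closed: final G1 returns to the first vertex.

**Shape 2** — `<path>` rectangle, stroke `#0000ff` → cut (S824, F989). Machine vertices: (29.27,84.99) → (39.68,84.99) → (39.68,67.23) → (29.27,67.23) → (29.27,84.99). Closed: final G1 returns to the first vertex.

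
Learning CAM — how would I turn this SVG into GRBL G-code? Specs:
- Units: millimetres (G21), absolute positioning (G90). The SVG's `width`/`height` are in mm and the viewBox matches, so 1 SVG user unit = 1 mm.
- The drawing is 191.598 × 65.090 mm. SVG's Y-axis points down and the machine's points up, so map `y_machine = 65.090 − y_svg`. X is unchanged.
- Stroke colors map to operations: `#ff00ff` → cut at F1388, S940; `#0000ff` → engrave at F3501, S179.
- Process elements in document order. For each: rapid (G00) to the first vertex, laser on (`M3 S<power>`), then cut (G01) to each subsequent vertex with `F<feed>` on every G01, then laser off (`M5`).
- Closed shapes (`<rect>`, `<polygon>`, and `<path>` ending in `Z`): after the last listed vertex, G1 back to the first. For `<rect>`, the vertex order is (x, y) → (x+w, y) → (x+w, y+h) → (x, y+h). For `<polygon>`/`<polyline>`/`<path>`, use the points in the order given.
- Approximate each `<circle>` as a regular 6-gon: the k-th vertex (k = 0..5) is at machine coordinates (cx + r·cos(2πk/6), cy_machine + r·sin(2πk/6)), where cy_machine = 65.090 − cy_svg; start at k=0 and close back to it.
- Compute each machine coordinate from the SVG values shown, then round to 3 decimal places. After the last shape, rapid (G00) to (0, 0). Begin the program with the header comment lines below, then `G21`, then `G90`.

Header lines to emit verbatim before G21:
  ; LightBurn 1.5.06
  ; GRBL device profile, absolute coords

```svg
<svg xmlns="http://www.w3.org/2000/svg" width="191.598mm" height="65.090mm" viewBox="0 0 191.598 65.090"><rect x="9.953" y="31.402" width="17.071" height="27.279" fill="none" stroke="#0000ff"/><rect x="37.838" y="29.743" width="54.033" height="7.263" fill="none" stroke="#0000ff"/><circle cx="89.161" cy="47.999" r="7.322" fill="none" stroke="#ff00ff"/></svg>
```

Since the viewBox matches the mm dimensions, user units are millimetres directly. The only transform is the Y-flip y_m = 65.090 − y_svg.

Shape 1 is a rectangle drawn with `<rect>`. Its stroke #0000ff means engrave at S179, F3501. After flipping Y the toolpath is (9.953,33.688) → (27.024,33.688) → (27.024,6.409) → (9.953,6.409) → (9.953,33.688), returning to the start.

Shape 2 is a rectangle drawn with `<rect>`. Its stroke #0000ff means engrave at S179, F3501. After flipping Y the toolpath is (37.838,35.347) → (91.871,35.347) → (91.871,28.084) → (37.838,28.084) → (37.838,35.347), returning to the start.

Shape 3 is a circle drawn with `<circle>`. Its stroke #ff00ff means cut at S940, F1388. After flipping Y the toolpath is (96.483,17.091) → (92.822,23.432) → (85.500,23.432) → (81.839,17.091) → (85.500,10.750) → (92.822,10.750) → (96.483,17.091), returning to the start.

; LightBurn 1.5.06
; GRBL device profile, absolute coords
G21
G90
G00 X9.953 Y33.688
M3 S179
G01 X27.024 Y33.688 F3501
G01 X27.024 Y6.409 F3501
G01 X9.953 Y6.409 F3501
G01 X9.953 Y33.688 F3501
M5
G00 X37.838 Y35.347
M3 S179
G01 X91.871 Y35.347 F3501
G01 X91.871 Y28.084 F3501
G01 X37.838 Y28.084 F3501
G01 X37.838 Y35.347 F3501
M5
G00 X96.483 Y17.091
M3 S940
G01 X92.822 Y23.432 F1388
G01 X85.500 Y23.432 F1388
G01 X81.839 Y17.091 F1388
G01 X85.500 Y10.750 F1388
G01 X92.822 Y10.750 F1388
G01 X96.483 Y17.091 F1388
M5
G00 X0.000 Y0.000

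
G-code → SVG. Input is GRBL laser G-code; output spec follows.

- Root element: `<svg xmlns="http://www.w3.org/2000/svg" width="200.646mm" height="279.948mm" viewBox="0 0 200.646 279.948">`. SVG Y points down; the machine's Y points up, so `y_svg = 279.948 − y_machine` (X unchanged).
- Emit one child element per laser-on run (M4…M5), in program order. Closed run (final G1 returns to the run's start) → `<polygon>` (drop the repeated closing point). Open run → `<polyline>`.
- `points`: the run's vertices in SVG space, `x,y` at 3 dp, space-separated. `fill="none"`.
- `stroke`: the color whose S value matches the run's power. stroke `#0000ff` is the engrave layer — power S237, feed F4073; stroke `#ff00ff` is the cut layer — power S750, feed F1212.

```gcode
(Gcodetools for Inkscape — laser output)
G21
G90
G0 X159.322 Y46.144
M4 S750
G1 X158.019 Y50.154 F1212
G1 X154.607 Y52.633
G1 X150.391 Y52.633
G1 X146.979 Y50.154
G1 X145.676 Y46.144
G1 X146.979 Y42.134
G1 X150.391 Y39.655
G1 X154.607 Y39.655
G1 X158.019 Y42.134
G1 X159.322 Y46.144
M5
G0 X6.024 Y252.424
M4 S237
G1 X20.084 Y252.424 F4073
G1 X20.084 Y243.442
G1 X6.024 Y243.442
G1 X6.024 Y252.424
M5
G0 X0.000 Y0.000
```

Each laser-on run becomes one SVG element. Flip Y back into SVG space with y_svg = 279.948 − y_machine.

Run 1: the run's S750 means `#ff00ff` (cut). The run returns to its start, so emit a `<polygon>` with points (Y-flipped): 159.322,233.804 158.019,229.794 154.607,227.315 150.391,227.315 146.979,229.794 145.676,233.804 146.979,237.814 150.391,240.293 154.607,240.293 158.019,237.814.

Run 2: S237 ⇒ engrave layer `#0000ff`. The run returns to its start, so emit a `<polygon>` with points (Y-flipped): 6.024,27.524 20.084,27.524 20.084,36.506 6.024,36.506.

<svg xmlns="http://www.w3.org/2000/svg" width="200.646mm" height="279.948mm" viewBox="0 0 200.646 279.948">
  <polygon points="159.322,233.804 158.019,229.794 154.607,227.315 150.391,227.315 146.979,229.794 145.676,233.804 146.979,237.814 150.391,240.293 154.607,240.293 158.019,237.814" fill="none" stroke="#ff00ff"/>
  <polygon points="6.024,27.524 20.084,27.524 20.084,36.506 6.024,36.506" fill="none" stroke="#0000ff"/>
</svg>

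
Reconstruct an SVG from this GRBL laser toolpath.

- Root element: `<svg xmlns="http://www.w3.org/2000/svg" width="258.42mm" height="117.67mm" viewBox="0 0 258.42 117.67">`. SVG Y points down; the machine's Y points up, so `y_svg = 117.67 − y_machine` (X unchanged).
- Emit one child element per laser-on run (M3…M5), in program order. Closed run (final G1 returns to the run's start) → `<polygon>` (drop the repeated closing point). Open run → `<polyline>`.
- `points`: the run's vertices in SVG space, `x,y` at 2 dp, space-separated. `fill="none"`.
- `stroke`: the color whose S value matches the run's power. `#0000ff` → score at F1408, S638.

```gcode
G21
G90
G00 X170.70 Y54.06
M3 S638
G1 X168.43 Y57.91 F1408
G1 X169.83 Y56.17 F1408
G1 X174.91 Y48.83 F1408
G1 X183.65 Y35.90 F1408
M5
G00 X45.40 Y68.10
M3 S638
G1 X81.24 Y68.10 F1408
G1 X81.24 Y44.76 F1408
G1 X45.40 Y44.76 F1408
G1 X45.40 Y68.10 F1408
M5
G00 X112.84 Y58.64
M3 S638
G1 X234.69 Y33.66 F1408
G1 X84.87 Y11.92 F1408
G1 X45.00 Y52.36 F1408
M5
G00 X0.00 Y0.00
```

Machine Y-up, SVG Y-down with viewBox height 117.67, so y_svg = 117.67 − y_machine; X carries over. Every run uses S638, so all elements get stroke `#0000ff` (score).

Run 1: The run is open, so emit a `<polyline>` with points (Y-flipped): 170.70,63.61 168.43,59.76 169.83,61.50 174.91,68.84 183.65,81.77.

Run 2: The run returns to its start, so emit a `<polygon>` with points (Y-flipped): 45.40,49.57 81.24,49.57 81.24,72.91 45.40,72.91.

Run 3: The run is open, so emit a `<polyline>` with points (Y-flipped): 112.84,59.03 234.69,84.01 84.87,105.75 45.00,65.31.

<svg xmlns="http://www.w3.org/2000/svg" width="258.42mm" height="117.67mm" viewBox="0 0 258.42 117.67">
  <polyline points="170.70,63.61 168.43,59.76 169.83,61.50 174.91,68.84 183.65,81.77" fill="none" stroke="#0000ff"/>
  <polygon points="45.40,49.57 81.24,49.57 81.24,72.91 45.40,72.91" fill="none" stroke="#0000ff"/>
  <polyline points="112.84,59.03 234.69,84.01 84.87,105.75 45.00,65.31" fill="none" stroke="#0000ff"/>
</svg>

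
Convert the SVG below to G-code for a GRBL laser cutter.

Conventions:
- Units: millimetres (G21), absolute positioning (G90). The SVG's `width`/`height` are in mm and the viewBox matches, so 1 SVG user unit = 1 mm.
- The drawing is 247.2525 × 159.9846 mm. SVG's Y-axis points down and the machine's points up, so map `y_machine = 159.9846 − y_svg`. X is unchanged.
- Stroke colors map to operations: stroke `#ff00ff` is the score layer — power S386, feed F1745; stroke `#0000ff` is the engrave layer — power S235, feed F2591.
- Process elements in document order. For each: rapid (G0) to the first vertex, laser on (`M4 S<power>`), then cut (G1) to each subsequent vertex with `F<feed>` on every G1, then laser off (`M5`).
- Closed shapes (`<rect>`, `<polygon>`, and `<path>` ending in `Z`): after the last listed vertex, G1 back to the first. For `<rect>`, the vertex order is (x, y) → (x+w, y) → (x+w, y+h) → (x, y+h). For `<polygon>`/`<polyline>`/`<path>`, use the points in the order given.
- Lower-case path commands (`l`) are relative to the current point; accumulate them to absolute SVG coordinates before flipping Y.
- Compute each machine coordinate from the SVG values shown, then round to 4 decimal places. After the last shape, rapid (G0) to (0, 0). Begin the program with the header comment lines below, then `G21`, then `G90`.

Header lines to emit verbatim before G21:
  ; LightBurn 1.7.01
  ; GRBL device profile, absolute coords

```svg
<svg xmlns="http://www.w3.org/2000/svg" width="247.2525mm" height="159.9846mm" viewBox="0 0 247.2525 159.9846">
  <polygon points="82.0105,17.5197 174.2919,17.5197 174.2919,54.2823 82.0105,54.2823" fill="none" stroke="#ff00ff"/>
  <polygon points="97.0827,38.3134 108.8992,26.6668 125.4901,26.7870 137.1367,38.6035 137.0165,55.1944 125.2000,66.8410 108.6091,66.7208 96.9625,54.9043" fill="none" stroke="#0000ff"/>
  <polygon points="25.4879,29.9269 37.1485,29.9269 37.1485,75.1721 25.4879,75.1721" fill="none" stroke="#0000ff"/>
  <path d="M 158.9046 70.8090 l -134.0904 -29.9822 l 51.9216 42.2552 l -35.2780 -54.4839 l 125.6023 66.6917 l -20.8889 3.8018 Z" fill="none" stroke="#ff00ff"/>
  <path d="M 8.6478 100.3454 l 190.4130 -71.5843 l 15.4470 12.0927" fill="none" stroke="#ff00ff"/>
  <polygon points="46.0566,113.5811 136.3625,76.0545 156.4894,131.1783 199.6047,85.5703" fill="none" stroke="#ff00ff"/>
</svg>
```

1 u = 1 mm; y_m = 159.9846 − y.

[1] `<polygon>` rectangle, #ff00ff→score S386 F1745: (82.0105,142.4649) → (174.2919,142.4649) → (174.2919,105.7023) → (82.0105,105.7023) → (82.0105,142.4649) (closed)

[2] `<polygon>` regular polygon, #0000ff→engrave S235 F2591: (97.0827,121.6712) → (108.8992,133.3178) → (125.4901,133.1976) → (137.1367,121.3811) → (137.0165,104.7902) → (125.2000,93.1436) → (108.6091,93.2638) → (96.9625,105.0803) → (97.0827,121.6712) (closed)

[3] `<polygon>` rectangle, #0000ff→engrave S235 F2591: (25.4879,130.0577) → (37.1485,130.0577) → (37.1485,84.8125) → (25.4879,84.8125) → (25.4879,130.0577) (closed)

[4] `<path>` closed polygon, #ff00ff→score S386 F1745: (158.9046,89.1756) → (24.8142,119.1578) → (76.7358,76.9026) → (41.4578,131.3865) → (167.0601,64.6948) → (146.1712,60.8930) → (158.9046,89.1756) (closed)

[5] `<path>` open polyline, #ff00ff→score S386 F1745: (8.6478,59.6392) → (199.0608,131.2235) → (214.5078,119.1308)

[6] `<polygon>` closed polygon, #ff00ff→score S386 F1745: (46.0566,46.4035) → (136.3625,83.9301) → (156.4894,28.8063) → (199.6047,74.4143) → (46.0566,46.4035) (closed)

; LightBurn 1.7.01
; GRBL device profile, absolute coords
G21
G90
G0 X82.0105 Y142.4649
M4 S386
G1 X174.2919 Y142.4649 F1745
G1 X174.2919 Y105.7023 F1745
G1 X82.0105 Y105.7023 F1745
G1 X82.0105 Y142.4649 F1745
M5
G0 X97.0827 Y121.6712
M4 S235
G1 X108.8992 Y133.3178 F2591
G1 X125.4901 Y133.1976 F2591
G1 X137.1367 Y121.3811 F2591
G1 X137.0165 Y104.7902 F2591
G1 X125.2000 Y93.1436 F2591
G1 X108.6091 Y93.2638 F2591
G1 X96.9625 Y105.0803 F2591
G1 X97.0827 Y121.6712 F2591
M5
G0 X25.4879 Y130.0577
M4 S235
G1 X37.1485 Y130.0577 F2591
G1 X37.1485 Y84.8125 F2591
G1 X25.4879 Y84.8125 F2591
G1 X25.4879 Y130.0577 F2591
M5
G0 X158.9046 Y89.1756
M4 S386
G1 X24.8142 Y119.1578 F1745
G1 X76.7358 Y76.9026 F1745
G1 X41.4578 Y131.3865 F1745
G1 X167.0601 Y64.6948 F1745
G1 X146.1712 Y60.8930 F1745
G1 X158.9046 Y89.1756 F1745
M5
G0 X8.6478 Y59.6392
M4 S386
G1 X199.0608 Y131.2235 F1745
G1 X214.5078 Y119.1308 F1745
M5
G0 X46.0566 Y46.4035
M4 S386
G1 X136.3625 Y83.9301 F1745
G1 X156.4894 Y28.8063 F1745
G1 X199.6047 Y74.4143 F1745
G1 X46.0566 Y46.4035 F1745
M5
G0 X0.0000 Y0.0000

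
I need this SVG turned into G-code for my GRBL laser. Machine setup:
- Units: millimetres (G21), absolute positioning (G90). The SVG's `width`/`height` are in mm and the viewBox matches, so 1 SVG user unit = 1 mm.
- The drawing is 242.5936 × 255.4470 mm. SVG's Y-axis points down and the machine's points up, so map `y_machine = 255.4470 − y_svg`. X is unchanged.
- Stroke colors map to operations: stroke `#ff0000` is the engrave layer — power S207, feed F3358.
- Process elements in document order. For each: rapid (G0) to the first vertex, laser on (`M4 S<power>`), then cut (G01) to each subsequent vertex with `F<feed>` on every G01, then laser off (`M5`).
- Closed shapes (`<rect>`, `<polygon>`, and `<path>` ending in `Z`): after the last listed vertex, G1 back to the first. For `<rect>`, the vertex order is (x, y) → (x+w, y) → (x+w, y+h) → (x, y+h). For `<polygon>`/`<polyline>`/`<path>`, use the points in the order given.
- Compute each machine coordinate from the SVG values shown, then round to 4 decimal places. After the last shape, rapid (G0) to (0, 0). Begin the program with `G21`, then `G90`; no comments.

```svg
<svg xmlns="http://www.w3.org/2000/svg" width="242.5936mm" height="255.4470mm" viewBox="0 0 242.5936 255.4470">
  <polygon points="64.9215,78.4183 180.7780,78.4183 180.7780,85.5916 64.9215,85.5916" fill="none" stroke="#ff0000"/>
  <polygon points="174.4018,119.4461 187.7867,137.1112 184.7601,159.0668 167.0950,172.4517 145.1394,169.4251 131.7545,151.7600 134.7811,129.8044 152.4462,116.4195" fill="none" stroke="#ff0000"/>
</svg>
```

G21
G90
G0 X64.9215 Y177.0287
M4 S207
G01 X180.7780 Y177.0287 F3358
G01 X180.7780 Y169.8554 F3358
G01 X64.9215 Y169.8554 F3358
G01 X64.9215 Y177.0287 F3358
M5
G0 X174.4018 Y136.0009
M4 S207
G01 X187.7867 Y118.3358 F3358
G01 X184.7601 Y96.3802 F3358
G01 X167.0950 Y82.9953 F3358
G01 X145.1394 Y86.0219 F3358
G01 X131.7545 Y103.6870 F3358
G01 X134.7811 Y125.6426 F3358
G01 X152.4462 Y139.0275 F3358
G01 X174.4018 Y136.0009 F3358
M5
G0 X0.0000 Y0.0000

1 u = 1 mm; y_m = 255.4470 − y.

[1] `<polygon>` rectangle, #ff0000→engrave S207 F3358: (64.9215,177.0287) → (180.7780,177.0287) → (180.7780,169.8554) → (64.9215,169.8554) → (64.9215,177.0287) (closed)

[2] `<polygon>` regular polygon, #ff0000→engrave S207 F3358: (174.4018,136.0009) → (187.7867,118.3358) → (184.7601,96.3802) → (167.0950,82.9953) → (145.1394,86.0219) → (131.7545,103.6870) → (134.7811,125.6426) → (152.4462,139.0275) → (174.4018,136.0009) (closed)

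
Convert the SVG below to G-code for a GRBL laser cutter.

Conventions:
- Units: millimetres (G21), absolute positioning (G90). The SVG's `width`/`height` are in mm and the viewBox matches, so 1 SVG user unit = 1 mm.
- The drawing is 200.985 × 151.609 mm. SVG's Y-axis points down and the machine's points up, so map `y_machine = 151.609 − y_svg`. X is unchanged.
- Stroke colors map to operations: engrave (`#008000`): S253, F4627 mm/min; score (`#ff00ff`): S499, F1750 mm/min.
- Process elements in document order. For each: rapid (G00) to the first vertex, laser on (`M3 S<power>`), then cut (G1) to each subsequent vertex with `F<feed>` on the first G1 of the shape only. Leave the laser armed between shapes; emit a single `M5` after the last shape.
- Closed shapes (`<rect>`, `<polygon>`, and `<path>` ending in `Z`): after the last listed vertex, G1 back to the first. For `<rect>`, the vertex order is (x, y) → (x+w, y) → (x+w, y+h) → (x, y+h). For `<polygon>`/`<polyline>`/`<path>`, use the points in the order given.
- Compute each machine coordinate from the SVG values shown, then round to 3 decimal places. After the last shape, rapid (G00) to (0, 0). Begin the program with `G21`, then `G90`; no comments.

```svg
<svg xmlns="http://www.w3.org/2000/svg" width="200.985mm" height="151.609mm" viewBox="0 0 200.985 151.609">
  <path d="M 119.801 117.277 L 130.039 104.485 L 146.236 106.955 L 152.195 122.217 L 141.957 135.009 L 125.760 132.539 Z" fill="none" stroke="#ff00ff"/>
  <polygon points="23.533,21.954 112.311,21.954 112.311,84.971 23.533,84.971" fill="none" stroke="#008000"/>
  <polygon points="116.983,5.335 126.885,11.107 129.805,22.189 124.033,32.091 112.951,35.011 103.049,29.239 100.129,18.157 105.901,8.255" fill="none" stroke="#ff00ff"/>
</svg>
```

1 u = 1 mm; y_m = 151.609 − y.

[1] `<path>` regular polygon, #ff00ff→score S499 F1750: (119.801,34.332) → (130.039,47.124) → (146.236,44.654) → (152.195,29.392) → (141.957,16.600) → (125.760,19.070) → (119.801,34.332) (closed)

[2] `<polygon>` rectangle, #008000→engrave S253 F4627: (23.533,129.655) → (112.311,129.655) → (112.311,66.638) → (23.533,66.638) → (23.533,129.655) (closed)

[3] `<polygon>` regular polygon, #ff00ff→score S499 F1750: (116.983,146.274) → (126.885,140.502) → (129.805,129.420) → (124.033,119.518) → (112.951,116.598) → (103.049,122.370) → (100.129,133.452) → (105.901,143.354) → (116.983,146.274) (closed)

G21
G90
G00 X119.801 Y34.332
M3 S499
G1 X130.039 Y47.124 F1750
G1 X146.236 Y44.654
G1 X152.195 Y29.392
G1 X141.957 Y16.600
G1 X125.760 Y19.070
G1 X119.801 Y34.332
G00 X23.533 Y129.655
M3 S253
G1 X112.311 Y129.655 F4627
G1 X112.311 Y66.638
G1 X23.533 Y66.638
G1 X23.533 Y129.655
G00 X116.983 Y146.274
M3 S499
G1 X126.885 Y140.502 F1750
G1 X129.805 Y129.420
G1 X124.033 Y119.518
G1 X112.951 Y116.598
G1 X103.049 Y122.370
G1 X100.129 Y133.452
G1 X105.901 Y143.354
G1 X116.983 Y146.274
M5
G00 X0.000 Y0.000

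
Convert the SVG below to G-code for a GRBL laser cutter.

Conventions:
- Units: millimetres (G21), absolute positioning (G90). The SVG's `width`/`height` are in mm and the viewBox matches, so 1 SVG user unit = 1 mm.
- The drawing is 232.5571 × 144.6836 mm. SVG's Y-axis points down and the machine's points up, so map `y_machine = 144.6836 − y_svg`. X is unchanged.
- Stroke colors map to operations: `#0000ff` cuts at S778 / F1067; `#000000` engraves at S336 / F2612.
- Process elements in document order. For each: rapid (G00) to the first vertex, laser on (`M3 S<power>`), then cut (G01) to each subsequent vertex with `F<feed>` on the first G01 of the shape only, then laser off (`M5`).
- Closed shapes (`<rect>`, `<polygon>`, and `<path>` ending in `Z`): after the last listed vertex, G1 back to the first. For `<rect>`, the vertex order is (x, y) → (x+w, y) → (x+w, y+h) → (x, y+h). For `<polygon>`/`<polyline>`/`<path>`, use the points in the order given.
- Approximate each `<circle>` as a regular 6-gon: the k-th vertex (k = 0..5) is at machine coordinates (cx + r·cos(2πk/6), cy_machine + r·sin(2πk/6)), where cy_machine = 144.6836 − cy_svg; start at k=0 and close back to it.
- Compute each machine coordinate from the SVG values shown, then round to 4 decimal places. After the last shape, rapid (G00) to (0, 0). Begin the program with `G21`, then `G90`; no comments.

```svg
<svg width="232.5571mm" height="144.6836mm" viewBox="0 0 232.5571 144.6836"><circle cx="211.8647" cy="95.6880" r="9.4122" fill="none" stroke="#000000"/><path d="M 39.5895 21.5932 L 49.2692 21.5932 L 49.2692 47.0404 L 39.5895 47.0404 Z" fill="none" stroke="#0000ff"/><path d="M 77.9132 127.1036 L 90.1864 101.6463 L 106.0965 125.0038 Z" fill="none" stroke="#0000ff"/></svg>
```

G21
G90
G00 X221.2769 Y48.9956
M3 S336
G01 X216.5708 Y57.1468 F2612
G01 X207.1586 Y57.1468
G01 X202.4525 Y48.9956
G01 X207.1586 Y40.8444
G01 X216.5708 Y40.8444
G01 X221.2769 Y48.9956
M5
G00 X39.5895 Y123.0904
M3 S778
G01 X49.2692 Y123.0904 F1067
G01 X49.2692 Y97.6432
G01 X39.5895 Y97.6432
G01 X39.5895 Y123.0904
M5
G00 X77.9132 Y17.5800
M3 S778
G01 X90.1864 Y43.0373 F1067
G01 X106.0965 Y19.6798
G01 X77.9132 Y17.5800
M5
G00 X0.0000 Y0.0000

Since the viewBox matches the mm dimensions, user units are millimetres directly. The only transform is the Y-flip y_m = 144.6836 − y_svg.

Shape 1 is a circle drawn with `<circle>`. Its stroke #000000 means engrave at S336, F2612. After flipping Y the toolpath is (221.2769,48.9956) → (216.5708,57.1468) → (207.1586,57.1468) → (202.4525,48.9956) → (207.1586,40.8444) → (216.5708,40.8444) → (221.2769,48.9956), returning to the start.

Shape 2 is a rectangle drawn with `<path>`. Its stroke #0000ff means cut at S778, F1067. After flipping Y the toolpath is (39.5895,123.0904) → (49.2692,123.0904) → (49.2692,97.6432) → (39.5895,97.6432) → (39.5895,123.0904), returning to the start.

Shape 3 is a regular polygon drawn with `<path>`. Its stroke #0000ff means cut at S778, F1067. After flipping Y the toolpath is (77.9132,17.5800) → (90.1864,43.0373) → (106.0965,19.6798) → (77.9132,17.5800), returning to the start.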